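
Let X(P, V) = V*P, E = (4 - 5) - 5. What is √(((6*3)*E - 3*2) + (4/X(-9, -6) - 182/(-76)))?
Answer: I*√13045134/342 ≈ 10.561*I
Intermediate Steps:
E = -6 (E = -1 - 5 = -6)
X(P, V) = P*V
√(((6*3)*E - 3*2) + (4/X(-9, -6) - 182/(-76))) = √(((6*3)*(-6) - 3*2) + (4/((-9*(-6))) - 182/(-76))) = √((18*(-6) - 6) + (4/54 - 182*(-1/76))) = √((-108 - 6) + (4*(1/54) + 91/38)) = √(-114 + (2/27 + 91/38)) = √(-114 + 2533/1026) = √(-114431/1026) = I*√13045134/342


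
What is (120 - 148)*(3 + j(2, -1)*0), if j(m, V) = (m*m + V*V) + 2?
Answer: -84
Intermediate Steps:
j(m, V) = 2 + V**2 + m**2 (j(m, V) = (m**2 + V**2) + 2 = (V**2 + m**2) + 2 = 2 + V**2 + m**2)
(120 - 148)*(3 + j(2, -1)*0) = (120 - 148)*(3 + (2 + (-1)**2 + 2**2)*0) = -28*(3 + (2 + 1 + 4)*0) = -28*(3 + 7*0) = -28*(3 + 0) = -28*3 = -84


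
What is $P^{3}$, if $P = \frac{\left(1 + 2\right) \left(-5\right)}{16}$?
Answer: $- \frac{3375}{4096} \approx -0.82397$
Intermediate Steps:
$P = - \frac{15}{16}$ ($P = 3 \left(-5\right) \frac{1}{16} = \left(-15\right) \frac{1}{16} = - \frac{15}{16} \approx -0.9375$)
$P^{3} = \left(- \frac{15}{16}\right)^{3} = - \frac{3375}{4096}$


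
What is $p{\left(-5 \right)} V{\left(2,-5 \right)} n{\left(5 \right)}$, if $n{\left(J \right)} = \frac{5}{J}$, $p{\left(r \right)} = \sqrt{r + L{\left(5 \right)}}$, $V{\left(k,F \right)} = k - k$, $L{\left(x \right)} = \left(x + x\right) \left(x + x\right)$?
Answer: $0$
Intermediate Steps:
$L{\left(x \right)} = 4 x^{2}$ ($L{\left(x \right)} = 2 x 2 x = 4 x^{2}$)
$V{\left(k,F \right)} = 0$
$p{\left(r \right)} = \sqrt{100 + r}$ ($p{\left(r \right)} = \sqrt{r + 4 \cdot 5^{2}} = \sqrt{r + 4 \cdot 25} = \sqrt{r + 100} = \sqrt{100 + r}$)
$p{\left(-5 \right)} V{\left(2,-5 \right)} n{\left(5 \right)} = \sqrt{100 - 5} \cdot 0 \cdot \frac{5}{5} = \sqrt{95} \cdot 0 \cdot 5 \cdot \frac{1}{5} = 0 \cdot 1 = 0$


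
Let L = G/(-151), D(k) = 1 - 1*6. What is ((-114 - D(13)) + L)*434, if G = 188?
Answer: -7224798/151 ≈ -47846.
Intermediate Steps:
D(k) = -5 (D(k) = 1 - 6 = -5)
L = -188/151 (L = 188/(-151) = 188*(-1/151) = -188/151 ≈ -1.2450)
((-114 - D(13)) + L)*434 = ((-114 - 1*(-5)) - 188/151)*434 = ((-114 + 5) - 188/151)*434 = (-109 - 188/151)*434 = -16647/151*434 = -7224798/151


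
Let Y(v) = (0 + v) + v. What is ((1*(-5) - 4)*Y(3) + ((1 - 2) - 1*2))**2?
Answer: 3249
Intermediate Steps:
Y(v) = 2*v (Y(v) = v + v = 2*v)
((1*(-5) - 4)*Y(3) + ((1 - 2) - 1*2))**2 = ((1*(-5) - 4)*(2*3) + ((1 - 2) - 1*2))**2 = ((-5 - 4)*6 + (-1 - 2))**2 = (-9*6 - 3)**2 = (-54 - 3)**2 = (-57)**2 = 3249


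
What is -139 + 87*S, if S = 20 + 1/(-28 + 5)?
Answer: 36736/23 ≈ 1597.2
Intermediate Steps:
S = 459/23 (S = 20 + 1/(-23) = 20 - 1/23 = 459/23 ≈ 19.957)
-139 + 87*S = -139 + 87*(459/23) = -139 + 39933/23 = 36736/23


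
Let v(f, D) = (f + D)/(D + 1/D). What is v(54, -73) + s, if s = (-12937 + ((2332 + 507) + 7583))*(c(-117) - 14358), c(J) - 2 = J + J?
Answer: 195578221887/5330 ≈ 3.6694e+7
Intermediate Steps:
c(J) = 2 + 2*J (c(J) = 2 + (J + J) = 2 + 2*J)
v(f, D) = (D + f)/(D + 1/D)
s = 36693850 (s = (-12937 + ((2332 + 507) + 7583))*((2 + 2*(-117)) - 14358) = (-12937 + (2839 + 7583))*((2 - 234) - 14358) = (-12937 + 10422)*(-232 - 14358) = -2515*(-14590) = 36693850)
v(54, -73) + s = -73*(-73 + 54)/(1 + (-73)**2) + 36693850 = -73*(-19)/(1 + 5329) + 36693850 = -73*(-19)/5330 + 36693850 = -73*1/5330*(-19) + 36693850 = 1387/5330 + 36693850 = 195578221887/5330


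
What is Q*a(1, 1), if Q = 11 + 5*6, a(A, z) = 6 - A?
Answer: 205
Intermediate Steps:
Q = 41 (Q = 11 + 30 = 41)
Q*a(1, 1) = 41*(6 - 1*1) = 41*(6 - 1) = 41*5 = 205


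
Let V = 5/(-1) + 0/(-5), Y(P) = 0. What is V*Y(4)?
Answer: 0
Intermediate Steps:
V = -5 (V = 5*(-1) + 0*(-⅕) = -5 + 0 = -5)
V*Y(4) = -5*0 = 0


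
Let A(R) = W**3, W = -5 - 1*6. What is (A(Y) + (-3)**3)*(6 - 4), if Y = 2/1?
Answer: -2716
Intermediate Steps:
W = -11 (W = -5 - 6 = -11)
Y = 2 (Y = 2*1 = 2)
A(R) = -1331 (A(R) = (-11)**3 = -1331)
(A(Y) + (-3)**3)*(6 - 4) = (-1331 + (-3)**3)*(6 - 4) = (-1331 - 27)*2 = -1358*2 = -2716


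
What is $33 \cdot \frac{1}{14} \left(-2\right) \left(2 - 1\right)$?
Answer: $- \frac{33}{7} \approx -4.7143$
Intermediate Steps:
$33 \cdot \frac{1}{14} \left(-2\right) \left(2 - 1\right) = 33 \cdot \frac{1}{14} \left(-2\right) 1 = 33 \left(\left(- \frac{1}{7}\right) 1\right) = 33 \left(- \frac{1}{7}\right) = - \frac{33}{7}$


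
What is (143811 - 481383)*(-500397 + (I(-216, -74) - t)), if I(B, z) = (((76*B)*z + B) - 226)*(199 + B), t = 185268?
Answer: 7200234884988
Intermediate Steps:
I(B, z) = (199 + B)*(-226 + B + 76*B*z) (I(B, z) = ((76*B*z + B) - 226)*(199 + B) = ((B + 76*B*z) - 226)*(199 + B) = (-226 + B + 76*B*z)*(199 + B) = (199 + B)*(-226 + B + 76*B*z))
(143811 - 481383)*(-500397 + (I(-216, -74) - t)) = (143811 - 481383)*(-500397 + ((-44974 + (-216)**2 - 27*(-216) + 76*(-74)*(-216)**2 + 15124*(-216)*(-74)) - 1*185268)) = -337572*(-500397 + ((-44974 + 46656 + 5832 + 76*(-74)*46656 + 241742016) - 185268)) = -337572*(-500397 + ((-44974 + 46656 + 5832 - 262393344 + 241742016) - 185268)) = -337572*(-500397 + (-20643814 - 185268)) = -337572*(-500397 - 20829082) = -337572*(-21329479) = 7200234884988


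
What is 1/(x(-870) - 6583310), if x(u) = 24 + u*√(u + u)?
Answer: I/(2*(-3291643*I + 870*√435)) ≈ -1.519e-7 + 8.3733e-10*I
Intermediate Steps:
x(u) = 24 + √2*u^(3/2) (x(u) = 24 + u*√(2*u) = 24 + u*(√2*√u) = 24 + √2*u^(3/2))
1/(x(-870) - 6583310) = 1/((24 + √2*(-870)^(3/2)) - 6583310) = 1/((24 + √2*(-870*I*√870)) - 6583310) = 1/((24 - 1740*I*√435) - 6583310) = 1/(-6583286 - 1740*I*√435)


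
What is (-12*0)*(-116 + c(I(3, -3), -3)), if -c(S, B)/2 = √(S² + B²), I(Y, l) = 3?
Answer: 0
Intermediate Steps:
c(S, B) = -2*√(B² + S²) (c(S, B) = -2*√(S² + B²) = -2*√(B² + S²))
(-12*0)*(-116 + c(I(3, -3), -3)) = (-12*0)*(-116 - 2*√((-3)² + 3²)) = 0*(-116 - 2*√(9 + 9)) = 0*(-116 - 6*√2) = 0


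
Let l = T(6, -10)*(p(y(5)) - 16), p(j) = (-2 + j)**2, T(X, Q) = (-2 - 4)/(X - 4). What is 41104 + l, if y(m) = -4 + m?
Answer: 41149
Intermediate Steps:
T(X, Q) = -6/(-4 + X)
l = 45 (l = (-6/(-4 + 6))*((-2 + (-4 + 5))**2 - 16) = (-6/2)*((-2 + 1)**2 - 16) = (-6*1/2)*((-1)**2 - 16) = -3*(1 - 16) = -3*(-15) = 45)
41104 + l = 41104 + 45 = 41149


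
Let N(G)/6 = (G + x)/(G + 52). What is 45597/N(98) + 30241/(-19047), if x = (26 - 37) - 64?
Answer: 21711455932/438081 ≈ 49560.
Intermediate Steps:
x = -75 (x = -11 - 64 = -75)
N(G) = 6*(-75 + G)/(52 + G) (N(G) = 6*((G - 75)/(G + 52)) = 6*((-75 + G)/(52 + G)) = 6*(-75 + G)/(52 + G))
45597/N(98) + 30241/(-19047) = 45597/((6*(-75 + 98)/(52 + 98))) + 30241/(-19047) = 45597/((6*23/150)) + 30241*(-1/19047) = 45597/((6*(1/150)*23)) - 30241/19047 = 45597/(23/25) - 30241/19047 = 45597*(25/23) - 30241/19047 = 1139925/23 - 30241/19047 = 21711455932/438081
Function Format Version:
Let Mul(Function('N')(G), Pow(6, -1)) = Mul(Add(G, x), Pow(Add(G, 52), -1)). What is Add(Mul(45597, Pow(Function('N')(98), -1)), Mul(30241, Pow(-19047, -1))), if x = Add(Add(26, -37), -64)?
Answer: Rational(21711455932, 438081) ≈ 49560.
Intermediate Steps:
x = -75 (x = Add(-11, -64) = -75)
Function('N')(G) = Mul(6, Pow(Add(52, G), -1), Add(-75, G)) (Function('N')(G) = Mul(6, Mul(Add(G, -75), Pow(Add(G, 52), -1))) = Mul(6, Mul(Add(-75, G), Pow(Add(52, G), -1))) = Mul(6, Mul(Pow(Add(52, G), -1), Add(-75, G))) = Mul(6, Pow(Add(52, G), -1), Add(-75, G)))
Add(Mul(45597, Pow(Function('N')(98), -1)), Mul(30241, Pow(-19047, -1))) = Add(Mul(45597, Pow(Mul(6, Pow(Add(52, 98), -1), Add(-75, 98)), -1)), Mul(30241, Pow(-19047, -1))) = Add(Mul(45597, Pow(Mul(6, Pow(150, -1), 23), -1)), Mul(30241, Rational(-1, 19047))) = Add(Mul(45597, Pow(Mul(6, Rational(1, 150), 23), -1)), Rational(-30241, 19047)) = Add(Mul(45597, Pow(Rational(23, 25), -1)), Rational(-30241, 19047)) = Add(Mul(45597, Rational(25, 23)), Rational(-30241, 19047)) = Add(Rational(1139925, 23), Rational(-30241, 19047)) = Rational(21711455932, 438081)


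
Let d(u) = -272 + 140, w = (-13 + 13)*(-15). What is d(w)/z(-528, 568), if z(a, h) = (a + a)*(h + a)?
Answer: 1/320 ≈ 0.0031250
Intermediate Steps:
z(a, h) = 2*a*(a + h) (z(a, h) = (2*a)*(a + h) = 2*a*(a + h))
w = 0 (w = 0*(-15) = 0)
d(u) = -132
d(w)/z(-528, 568) = -132*(-1/(1056*(-528 + 568))) = -132/(2*(-528)*40) = -132/(-42240) = -132*(-1/42240) = 1/320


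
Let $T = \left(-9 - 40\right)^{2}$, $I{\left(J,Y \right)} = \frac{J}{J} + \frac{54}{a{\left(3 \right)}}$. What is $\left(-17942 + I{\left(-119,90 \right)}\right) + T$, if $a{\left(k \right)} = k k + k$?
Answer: $- \frac{31071}{2} \approx -15536.0$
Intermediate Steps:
$a{\left(k \right)} = k + k^{2}$ ($a{\left(k \right)} = k^{2} + k = k + k^{2}$)
$I{\left(J,Y \right)} = \frac{11}{2}$ ($I{\left(J,Y \right)} = \frac{J}{J} + \frac{54}{3 \left(1 + 3\right)} = 1 + \frac{54}{3 \cdot 4} = 1 + \frac{54}{12} = 1 + 54 \cdot \frac{1}{12} = 1 + \frac{9}{2} = \frac{11}{2}$)
$T = 2401$ ($T = \left(-9 - 40\right)^{2} = \left(-49\right)^{2} = 2401$)
$\left(-17942 + I{\left(-119,90 \right)}\right) + T = \left(-17942 + \frac{11}{2}\right) + 2401 = - \frac{35873}{2} + 2401 = - \frac{31071}{2}$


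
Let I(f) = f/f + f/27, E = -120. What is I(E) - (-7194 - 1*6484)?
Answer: 123071/9 ≈ 13675.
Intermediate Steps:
I(f) = 1 + f/27 (I(f) = 1 + f*(1/27) = 1 + f/27)
I(E) - (-7194 - 1*6484) = (1 + (1/27)*(-120)) - (-7194 - 1*6484) = (1 - 40/9) - (-7194 - 6484) = -31/9 - 1*(-13678) = -31/9 + 13678 = 123071/9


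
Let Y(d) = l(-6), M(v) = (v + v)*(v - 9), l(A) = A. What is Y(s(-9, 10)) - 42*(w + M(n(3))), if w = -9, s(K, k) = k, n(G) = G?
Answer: 1884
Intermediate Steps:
M(v) = 2*v*(-9 + v) (M(v) = (2*v)*(-9 + v) = 2*v*(-9 + v))
Y(d) = -6
Y(s(-9, 10)) - 42*(w + M(n(3))) = -6 - 42*(-9 + 2*3*(-9 + 3)) = -6 - 42*(-9 + 2*3*(-6)) = -6 - 42*(-9 - 36) = -6 - 42*(-45) = -6 - 1*(-1890) = -6 + 1890 = 1884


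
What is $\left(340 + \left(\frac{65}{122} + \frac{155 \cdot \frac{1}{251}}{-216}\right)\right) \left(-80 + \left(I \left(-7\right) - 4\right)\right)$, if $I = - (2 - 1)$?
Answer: $- \frac{86716815185}{3307176} \approx -26221.0$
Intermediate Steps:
$I = -1$ ($I = \left(-1\right) 1 = -1$)
$\left(340 + \left(\frac{65}{122} + \frac{155 \cdot \frac{1}{251}}{-216}\right)\right) \left(-80 + \left(I \left(-7\right) - 4\right)\right) = \left(340 + \left(\frac{65}{122} + \frac{155 \cdot \frac{1}{251}}{-216}\right)\right) \left(-80 - -3\right) = \left(340 + \left(65 \cdot \frac{1}{122} + 155 \cdot \frac{1}{251} \left(- \frac{1}{216}\right)\right)\right) \left(-80 + \left(7 - 4\right)\right) = \left(340 + \left(\frac{65}{122} + \frac{155}{251} \left(- \frac{1}{216}\right)\right)\right) \left(-80 + 3\right) = \left(340 + \left(\frac{65}{122} - \frac{155}{54216}\right)\right) \left(-77\right) = \left(340 + \frac{1752565}{3307176}\right) \left(-77\right) = \frac{1126192405}{3307176} \left(-77\right) = - \frac{86716815185}{3307176}$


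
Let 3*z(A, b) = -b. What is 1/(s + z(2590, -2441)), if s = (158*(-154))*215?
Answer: -3/15691699 ≈ -1.9118e-7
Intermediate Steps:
z(A, b) = -b/3 (z(A, b) = (-b)/3 = -b/3)
s = -5231380 (s = -24332*215 = -5231380)
1/(s + z(2590, -2441)) = 1/(-5231380 - ⅓*(-2441)) = 1/(-5231380 + 2441/3) = 1/(-15691699/3) = -3/15691699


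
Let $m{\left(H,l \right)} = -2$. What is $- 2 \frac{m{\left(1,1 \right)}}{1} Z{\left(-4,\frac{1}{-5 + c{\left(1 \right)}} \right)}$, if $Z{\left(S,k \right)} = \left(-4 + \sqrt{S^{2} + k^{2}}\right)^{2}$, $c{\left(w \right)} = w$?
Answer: $\frac{\left(16 - \sqrt{257}\right)^{2}}{4} \approx 0.00024366$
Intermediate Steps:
$- 2 \frac{m{\left(1,1 \right)}}{1} Z{\left(-4,\frac{1}{-5 + c{\left(1 \right)}} \right)} = - 2 \left(- \frac{2}{1}\right) \left(-4 + \sqrt{\left(-4\right)^{2} + \left(\frac{1}{-5 + 1}\right)^{2}}\right)^{2} = - 2 \left(\left(-2\right) 1\right) \left(-4 + \sqrt{16 + \left(\frac{1}{-4}\right)^{2}}\right)^{2} = \left(-2\right) \left(-2\right) \left(-4 + \sqrt{16 + \left(- \frac{1}{4}\right)^{2}}\right)^{2} = 4 \left(-4 + \sqrt{16 + \frac{1}{16}}\right)^{2} = 4 \left(-4 + \sqrt{\frac{257}{16}}\right)^{2} = 4 \left(-4 + \frac{\sqrt{257}}{4}\right)^{2}$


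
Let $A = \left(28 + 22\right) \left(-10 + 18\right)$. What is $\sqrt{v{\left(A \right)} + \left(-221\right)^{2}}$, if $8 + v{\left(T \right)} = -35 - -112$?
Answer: $\sqrt{48910} \approx 221.16$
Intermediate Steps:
$A = 400$ ($A = 50 \cdot 8 = 400$)
$v{\left(T \right)} = 69$ ($v{\left(T \right)} = -8 - -77 = -8 + \left(-35 + 112\right) = -8 + 77 = 69$)
$\sqrt{v{\left(A \right)} + \left(-221\right)^{2}} = \sqrt{69 + \left(-221\right)^{2}} = \sqrt{69 + 48841} = \sqrt{48910}$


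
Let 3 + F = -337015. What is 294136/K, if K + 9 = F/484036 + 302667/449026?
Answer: -3995557192064956/122558178805 ≈ -32601.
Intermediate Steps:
F = -337018 (F = -3 - 337015 = -337018)
K = -245116357610/27168093617 (K = -9 + (-337018/484036 + 302667/449026) = -9 + (-337018*1/484036 + 302667*(1/449026)) = -9 + (-168509/242018 + 302667/449026) = -9 - 603515057/27168093617 = -245116357610/27168093617 ≈ -9.0222)
294136/K = 294136/(-245116357610/27168093617) = 294136*(-27168093617/245116357610) = -3995557192064956/122558178805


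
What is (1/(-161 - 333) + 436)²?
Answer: 46389836689/244036 ≈ 1.9009e+5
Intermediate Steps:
(1/(-161 - 333) + 436)² = (1/(-494) + 436)² = (-1/494 + 436)² = (215383/494)² = 46389836689/244036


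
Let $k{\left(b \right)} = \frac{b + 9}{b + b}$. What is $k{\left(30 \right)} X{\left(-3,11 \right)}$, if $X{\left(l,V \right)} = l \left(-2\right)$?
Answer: $\frac{39}{10} \approx 3.9$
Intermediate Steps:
$k{\left(b \right)} = \frac{9 + b}{2 b}$
$X{\left(l,V \right)} = - 2 l$
$k{\left(30 \right)} X{\left(-3,11 \right)} = \frac{9 + 30}{2 \cdot 30} \left(\left(-2\right) \left(-3\right)\right) = \frac{1}{2} \cdot \frac{1}{30} \cdot 39 \cdot 6 = \frac{13}{20} \cdot 6 = \frac{39}{10}$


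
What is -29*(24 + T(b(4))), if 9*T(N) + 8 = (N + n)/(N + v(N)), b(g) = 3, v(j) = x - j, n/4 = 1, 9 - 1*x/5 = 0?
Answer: -271643/405 ≈ -670.72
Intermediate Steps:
x = 45 (x = 45 - 5*0 = 45 + 0 = 45)
n = 4 (n = 4*1 = 4)
v(j) = 45 - j
T(N) = -356/405 + N/405 (T(N) = -8/9 + ((N + 4)/(N + (45 - N)))/9 = -8/9 + ((4 + N)/45)/9 = -8/9 + ((4 + N)*(1/45))/9 = -8/9 + (4/45 + N/45)/9 = -8/9 + (4/405 + N/405) = -356/405 + N/405)
-29*(24 + T(b(4))) = -29*(24 + (-356/405 + (1/405)*3)) = -29*(24 + (-356/405 + 1/135)) = -29*(24 - 353/405) = -29*9367/405 = -271643/405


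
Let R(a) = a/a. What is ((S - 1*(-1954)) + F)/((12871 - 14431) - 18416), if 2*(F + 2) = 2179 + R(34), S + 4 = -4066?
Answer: 257/4994 ≈ 0.051462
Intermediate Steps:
R(a) = 1
S = -4070 (S = -4 - 4066 = -4070)
F = 1088 (F = -2 + (2179 + 1)/2 = -2 + (½)*2180 = -2 + 1090 = 1088)
((S - 1*(-1954)) + F)/((12871 - 14431) - 18416) = ((-4070 - 1*(-1954)) + 1088)/((12871 - 14431) - 18416) = ((-4070 + 1954) + 1088)/(-1560 - 18416) = (-2116 + 1088)/(-19976) = -1028*(-1/19976) = 257/4994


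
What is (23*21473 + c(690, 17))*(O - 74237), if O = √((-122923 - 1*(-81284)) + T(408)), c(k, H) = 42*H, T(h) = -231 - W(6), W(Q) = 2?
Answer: -36717100541 + 1978372*I*√2617 ≈ -3.6717e+10 + 1.0121e+8*I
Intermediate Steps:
T(h) = -233 (T(h) = -231 - 1*2 = -231 - 2 = -233)
O = 4*I*√2617 (O = √((-122923 - 1*(-81284)) - 233) = √((-122923 + 81284) - 233) = √(-41639 - 233) = √(-41872) = 4*I*√2617 ≈ 204.63*I)
(23*21473 + c(690, 17))*(O - 74237) = (23*21473 + 42*17)*(4*I*√2617 - 74237) = (493879 + 714)*(-74237 + 4*I*√2617) = 494593*(-74237 + 4*I*√2617) = -36717100541 + 1978372*I*√2617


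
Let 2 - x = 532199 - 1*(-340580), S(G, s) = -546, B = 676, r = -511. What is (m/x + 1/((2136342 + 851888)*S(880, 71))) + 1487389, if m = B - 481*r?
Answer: 2118041376849765921103/1423999894431660 ≈ 1.4874e+6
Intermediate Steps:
m = 246467 (m = 676 - 481*(-511) = 676 + 245791 = 246467)
x = -872777 (x = 2 - (532199 - 1*(-340580)) = 2 - (532199 + 340580) = 2 - 1*872779 = 2 - 872779 = -872777)
(m/x + 1/((2136342 + 851888)*S(880, 71))) + 1487389 = (246467/(-872777) + 1/((2136342 + 851888)*(-546))) + 1487389 = (246467*(-1/872777) - 1/546/2988230) + 1487389 = (-246467/872777 + (1/2988230)*(-1/546)) + 1487389 = (-246467/872777 - 1/1631573580) + 1487389 = -402129046414637/1423999894431660 + 1487389 = 2118041376849765921103/1423999894431660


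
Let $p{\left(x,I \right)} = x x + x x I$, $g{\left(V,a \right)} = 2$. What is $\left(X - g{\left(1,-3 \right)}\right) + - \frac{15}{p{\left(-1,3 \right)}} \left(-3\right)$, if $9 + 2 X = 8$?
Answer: $\frac{35}{4} \approx 8.75$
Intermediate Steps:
$X = - \frac{1}{2}$ ($X = - \frac{9}{2} + \frac{1}{2} \cdot 8 = - \frac{9}{2} + 4 = - \frac{1}{2} \approx -0.5$)
$p{\left(x,I \right)} = x^{2} + I x^{2}$ ($p{\left(x,I \right)} = x^{2} + x^{2} I = x^{2} + I x^{2}$)
$\left(X - g{\left(1,-3 \right)}\right) + - \frac{15}{p{\left(-1,3 \right)}} \left(-3\right) = \left(- \frac{1}{2} - 2\right) + - \frac{15}{\left(-1\right)^{2} \left(1 + 3\right)} \left(-3\right) = \left(- \frac{1}{2} - 2\right) + - \frac{15}{1 \cdot 4} \left(-3\right) = - \frac{5}{2} + - \frac{15}{4} \left(-3\right) = - \frac{5}{2} + \left(-15\right) \frac{1}{4} \left(-3\right) = - \frac{5}{2} - - \frac{45}{4} = - \frac{5}{2} + \frac{45}{4} = \frac{35}{4}$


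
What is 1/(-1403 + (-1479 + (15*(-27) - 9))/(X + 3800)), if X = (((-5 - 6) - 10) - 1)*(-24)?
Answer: -4328/6074077 ≈ -0.00071254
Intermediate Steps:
X = 528 (X = ((-11 - 10) - 1)*(-24) = (-21 - 1)*(-24) = -22*(-24) = 528)
1/(-1403 + (-1479 + (15*(-27) - 9))/(X + 3800)) = 1/(-1403 + (-1479 + (15*(-27) - 9))/(528 + 3800)) = 1/(-1403 + (-1479 + (-405 - 9))/4328) = 1/(-1403 + (-1479 - 414)*(1/4328)) = 1/(-1403 - 1893*1/4328) = 1/(-1403 - 1893/4328) = 1/(-6074077/4328) = -4328/6074077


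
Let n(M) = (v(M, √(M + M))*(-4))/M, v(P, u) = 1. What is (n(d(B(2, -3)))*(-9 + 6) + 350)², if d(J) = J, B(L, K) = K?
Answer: 119716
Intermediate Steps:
n(M) = -4/M (n(M) = (1*(-4))/M = -4/M)
(n(d(B(2, -3)))*(-9 + 6) + 350)² = ((-4/(-3))*(-9 + 6) + 350)² = (-4*(-⅓)*(-3) + 350)² = ((4/3)*(-3) + 350)² = (-4 + 350)² = 346² = 119716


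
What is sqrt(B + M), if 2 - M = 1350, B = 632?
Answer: 2*I*sqrt(179) ≈ 26.758*I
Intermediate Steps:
M = -1348 (M = 2 - 1*1350 = 2 - 1350 = -1348)
sqrt(B + M) = sqrt(632 - 1348) = sqrt(-716) = 2*I*sqrt(179)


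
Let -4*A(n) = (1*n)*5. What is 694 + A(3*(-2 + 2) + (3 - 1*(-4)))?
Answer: 2741/4 ≈ 685.25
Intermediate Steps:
A(n) = -5*n/4 (A(n) = -1*n*5/4 = -n*5/4 = -5*n/4)
694 + A(3*(-2 + 2) + (3 - 1*(-4))) = 694 - 5*(3*(-2 + 2) + (3 - 1*(-4)))/4 = 694 - 5*(3*0 + (3 + 4))/4 = 694 - 5*(0 + 7)/4 = 694 - 5/4*7 = 694 - 35/4 = 2741/4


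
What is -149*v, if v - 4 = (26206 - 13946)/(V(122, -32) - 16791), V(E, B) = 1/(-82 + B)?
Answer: -186519988/382835 ≈ -487.21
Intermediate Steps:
v = 1251812/382835 (v = 4 + (26206 - 13946)/(1/(-82 - 32) - 16791) = 4 + 12260/(1/(-114) - 16791) = 4 + 12260/(-1/114 - 16791) = 4 + 12260/(-1914175/114) = 4 + 12260*(-114/1914175) = 4 - 279528/382835 = 1251812/382835 ≈ 3.2698)
-149*v = -149*1251812/382835 = -186519988/382835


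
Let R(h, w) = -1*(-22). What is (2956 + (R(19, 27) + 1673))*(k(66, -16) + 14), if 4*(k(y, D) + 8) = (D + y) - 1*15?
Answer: 274409/4 ≈ 68602.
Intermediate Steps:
R(h, w) = 22
k(y, D) = -47/4 + D/4 + y/4 (k(y, D) = -8 + ((D + y) - 1*15)/4 = -8 + ((D + y) - 15)/4 = -8 + (-15 + D + y)/4 = -8 + (-15/4 + D/4 + y/4) = -47/4 + D/4 + y/4)
(2956 + (R(19, 27) + 1673))*(k(66, -16) + 14) = (2956 + (22 + 1673))*((-47/4 + (¼)*(-16) + (¼)*66) + 14) = (2956 + 1695)*((-47/4 - 4 + 33/2) + 14) = 4651*(¾ + 14) = 4651*(59/4) = 274409/4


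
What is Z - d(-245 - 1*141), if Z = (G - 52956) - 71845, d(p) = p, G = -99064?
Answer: -223479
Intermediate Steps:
Z = -223865 (Z = (-99064 - 52956) - 71845 = -152020 - 71845 = -223865)
Z - d(-245 - 1*141) = -223865 - (-245 - 1*141) = -223865 - (-245 - 141) = -223865 - 1*(-386) = -223865 + 386 = -223479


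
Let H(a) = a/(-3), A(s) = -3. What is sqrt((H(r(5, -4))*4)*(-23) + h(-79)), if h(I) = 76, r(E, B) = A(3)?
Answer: 4*I ≈ 4.0*I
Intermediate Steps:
r(E, B) = -3
H(a) = -a/3 (H(a) = a*(-1/3) = -a/3)
sqrt((H(r(5, -4))*4)*(-23) + h(-79)) = sqrt((-1/3*(-3)*4)*(-23) + 76) = sqrt((1*4)*(-23) + 76) = sqrt(4*(-23) + 76) = sqrt(-92 + 76) = sqrt(-16) = 4*I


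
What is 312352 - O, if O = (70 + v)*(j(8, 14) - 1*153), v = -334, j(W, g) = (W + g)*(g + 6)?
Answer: 388120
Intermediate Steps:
j(W, g) = (6 + g)*(W + g) (j(W, g) = (W + g)*(6 + g) = (6 + g)*(W + g))
O = -75768 (O = (70 - 334)*((14**2 + 6*8 + 6*14 + 8*14) - 1*153) = -264*((196 + 48 + 84 + 112) - 153) = -264*(440 - 153) = -264*287 = -75768)
312352 - O = 312352 - 1*(-75768) = 312352 + 75768 = 388120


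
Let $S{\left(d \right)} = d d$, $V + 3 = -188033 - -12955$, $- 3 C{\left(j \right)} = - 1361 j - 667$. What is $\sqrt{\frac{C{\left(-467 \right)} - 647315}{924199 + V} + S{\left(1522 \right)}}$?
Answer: $\frac{\sqrt{1299958700257847526}}{749118} \approx 1522.0$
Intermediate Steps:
$C{\left(j \right)} = \frac{667}{3} + \frac{1361 j}{3}$ ($C{\left(j \right)} = - \frac{- 1361 j - 667}{3} = - \frac{-667 - 1361 j}{3} = \frac{667}{3} + \frac{1361 j}{3}$)
$V = -175081$ ($V = -3 - 175078 = -175081$)
$S{\left(d \right)} = d^{2}$
$\sqrt{\frac{C{\left(-467 \right)} - 647315}{924199 + V} + S{\left(1522 \right)}} = \sqrt{\frac{\left(\frac{667}{3} + \frac{1361}{3} \left(-467\right)\right) - 647315}{924199 - 175081} + 1522^{2}} = \sqrt{\frac{\left(\frac{667}{3} - \frac{635587}{3}\right) - 647315}{749118} + 2316484} = \sqrt{\left(-211640 - 647315\right) \frac{1}{749118} + 2316484} = \sqrt{\left(-858955\right) \frac{1}{749118} + 2316484} = \sqrt{- \frac{858955}{749118} + 2316484} = \sqrt{\frac{1735319002157}{749118}} = \frac{\sqrt{1299958700257847526}}{749118}$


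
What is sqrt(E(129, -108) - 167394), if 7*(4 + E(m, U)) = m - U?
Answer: I*sqrt(8200843)/7 ≈ 409.1*I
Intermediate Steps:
E(m, U) = -4 - U/7 + m/7 (E(m, U) = -4 + (m - U)/7 = -4 + (-U/7 + m/7) = -4 - U/7 + m/7)
sqrt(E(129, -108) - 167394) = sqrt((-4 - 1/7*(-108) + (1/7)*129) - 167394) = sqrt((-4 + 108/7 + 129/7) - 167394) = sqrt(209/7 - 167394) = sqrt(-1171549/7) = I*sqrt(8200843)/7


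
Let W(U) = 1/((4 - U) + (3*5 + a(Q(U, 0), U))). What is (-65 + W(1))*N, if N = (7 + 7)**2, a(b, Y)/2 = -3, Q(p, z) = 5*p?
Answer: -38171/3 ≈ -12724.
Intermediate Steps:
a(b, Y) = -6 (a(b, Y) = 2*(-3) = -6)
N = 196 (N = 14**2 = 196)
W(U) = 1/(13 - U) (W(U) = 1/((4 - U) + (3*5 - 6)) = 1/((4 - U) + (15 - 6)) = 1/((4 - U) + 9) = 1/(13 - U))
(-65 + W(1))*N = (-65 - 1/(-13 + 1))*196 = (-65 - 1/(-12))*196 = (-65 - 1*(-1/12))*196 = (-65 + 1/12)*196 = -779/12*196 = -38171/3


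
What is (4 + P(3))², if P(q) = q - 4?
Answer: 9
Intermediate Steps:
P(q) = -4 + q
(4 + P(3))² = (4 + (-4 + 3))² = (4 - 1)² = 3² = 9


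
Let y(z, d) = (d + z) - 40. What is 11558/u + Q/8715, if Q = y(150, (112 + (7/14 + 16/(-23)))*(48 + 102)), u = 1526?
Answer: 41560292/4369701 ≈ 9.5110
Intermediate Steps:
y(z, d) = -40 + d + z
Q = 388255/23 (Q = -40 + (112 + (7/14 + 16/(-23)))*(48 + 102) + 150 = -40 + (112 + (7*(1/14) + 16*(-1/23)))*150 + 150 = -40 + (112 + (½ - 16/23))*150 + 150 = -40 + (112 - 9/46)*150 + 150 = -40 + (5143/46)*150 + 150 = -40 + 385725/23 + 150 = 388255/23 ≈ 16881.)
11558/u + Q/8715 = 11558/1526 + (388255/23)/8715 = 11558*(1/1526) + (388255/23)*(1/8715) = 5779/763 + 11093/5727 = 41560292/4369701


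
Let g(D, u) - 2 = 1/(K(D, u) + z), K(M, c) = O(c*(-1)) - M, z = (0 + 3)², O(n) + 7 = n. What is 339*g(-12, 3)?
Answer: 7797/11 ≈ 708.82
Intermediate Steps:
O(n) = -7 + n
z = 9 (z = 3² = 9)
K(M, c) = -7 - M - c (K(M, c) = (-7 + c*(-1)) - M = (-7 - c) - M = -7 - M - c)
g(D, u) = 2 + 1/(2 - D - u) (g(D, u) = 2 + 1/((-7 - D - u) + 9) = 2 + 1/(2 - D - u))
339*g(-12, 3) = 339*((-5 + 2*(-12) + 2*3)/(-2 - 12 + 3)) = 339*((-5 - 24 + 6)/(-11)) = 339*(-1/11*(-23)) = 339*(23/11) = 7797/11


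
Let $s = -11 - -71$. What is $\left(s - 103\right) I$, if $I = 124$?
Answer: $-5332$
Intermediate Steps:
$s = 60$ ($s = -11 + 71 = 60$)
$\left(s - 103\right) I = \left(60 - 103\right) 124 = \left(-43\right) 124 = -5332$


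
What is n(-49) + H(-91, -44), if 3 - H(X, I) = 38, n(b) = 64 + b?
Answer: -20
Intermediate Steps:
H(X, I) = -35 (H(X, I) = 3 - 1*38 = 3 - 38 = -35)
n(-49) + H(-91, -44) = (64 - 49) - 35 = 15 - 35 = -20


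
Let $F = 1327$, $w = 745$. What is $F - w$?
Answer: $582$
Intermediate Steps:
$F - w = 1327 - 745 = 582$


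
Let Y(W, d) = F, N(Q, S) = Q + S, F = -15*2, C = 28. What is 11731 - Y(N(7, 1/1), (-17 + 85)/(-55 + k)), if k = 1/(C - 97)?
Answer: 11761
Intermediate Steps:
F = -30
k = -1/69 (k = 1/(28 - 97) = 1/(-69) = -1/69 ≈ -0.014493)
Y(W, d) = -30
11731 - Y(N(7, 1/1), (-17 + 85)/(-55 + k)) = 11731 - 1*(-30) = 11731 + 30 = 11761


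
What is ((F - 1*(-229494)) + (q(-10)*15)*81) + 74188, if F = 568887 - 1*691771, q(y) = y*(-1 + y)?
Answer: 314448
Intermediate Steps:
F = -122884 (F = 568887 - 691771 = -122884)
((F - 1*(-229494)) + (q(-10)*15)*81) + 74188 = ((-122884 - 1*(-229494)) + (-10*(-1 - 10)*15)*81) + 74188 = ((-122884 + 229494) + (-10*(-11)*15)*81) + 74188 = (106610 + (110*15)*81) + 74188 = (106610 + 1650*81) + 74188 = (106610 + 133650) + 74188 = 240260 + 74188 = 314448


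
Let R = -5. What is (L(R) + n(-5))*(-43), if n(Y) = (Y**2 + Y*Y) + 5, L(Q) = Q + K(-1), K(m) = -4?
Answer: -1978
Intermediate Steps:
L(Q) = -4 + Q (L(Q) = Q - 4 = -4 + Q)
n(Y) = 5 + 2*Y**2 (n(Y) = (Y**2 + Y**2) + 5 = 2*Y**2 + 5 = 5 + 2*Y**2)
(L(R) + n(-5))*(-43) = ((-4 - 5) + (5 + 2*(-5)**2))*(-43) = (-9 + (5 + 2*25))*(-43) = (-9 + (5 + 50))*(-43) = (-9 + 55)*(-43) = 46*(-43) = -1978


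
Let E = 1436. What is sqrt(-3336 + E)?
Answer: 10*I*sqrt(19) ≈ 43.589*I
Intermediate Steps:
sqrt(-3336 + E) = sqrt(-3336 + 1436) = sqrt(-1900) = 10*I*sqrt(19)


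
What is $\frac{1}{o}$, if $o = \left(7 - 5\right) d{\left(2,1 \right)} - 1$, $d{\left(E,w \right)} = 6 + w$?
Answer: $\frac{1}{13} \approx 0.076923$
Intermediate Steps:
$o = 13$ ($o = \left(7 - 5\right) \left(6 + 1\right) - 1 = 2 \cdot 7 - 1 = 14 - 1 = 13$)
$\frac{1}{o} = \frac{1}{13}$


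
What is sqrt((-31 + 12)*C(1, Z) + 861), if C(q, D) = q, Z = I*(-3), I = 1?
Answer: sqrt(842) ≈ 29.017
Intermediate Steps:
Z = -3 (Z = 1*(-3) = -3)
sqrt((-31 + 12)*C(1, Z) + 861) = sqrt((-31 + 12)*1 + 861) = sqrt(-19*1 + 861) = sqrt(-19 + 861) = sqrt(842)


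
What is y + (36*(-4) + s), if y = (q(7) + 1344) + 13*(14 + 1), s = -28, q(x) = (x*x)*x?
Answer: 1710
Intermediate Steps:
q(x) = x**3 (q(x) = x**2*x = x**3)
y = 1882 (y = (7**3 + 1344) + 13*(14 + 1) = (343 + 1344) + 13*15 = 1687 + 195 = 1882)
y + (36*(-4) + s) = 1882 + (36*(-4) - 28) = 1882 + (-144 - 28) = 1882 - 172 = 1710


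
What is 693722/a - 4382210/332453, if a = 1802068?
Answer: -3833205225107/299551456402 ≈ -12.796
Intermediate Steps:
693722/a - 4382210/332453 = 693722/1802068 - 4382210/332453 = 693722*(1/1802068) - 4382210*1/332453 = 346861/901034 - 4382210/332453 = -3833205225107/299551456402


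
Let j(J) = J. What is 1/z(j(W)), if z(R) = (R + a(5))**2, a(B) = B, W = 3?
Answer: 1/64 ≈ 0.015625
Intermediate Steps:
z(R) = (5 + R)**2 (z(R) = (R + 5)**2 = (5 + R)**2)
1/z(j(W)) = 1/((5 + 3)**2) = 1/(8**2) = 1/64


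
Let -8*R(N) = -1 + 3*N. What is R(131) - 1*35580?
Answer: -35629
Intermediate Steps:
R(N) = ⅛ - 3*N/8 (R(N) = -(-1 + 3*N)/8 = ⅛ - 3*N/8)
R(131) - 1*35580 = (⅛ - 3/8*131) - 1*35580 = (⅛ - 393/8) - 35580 = -49 - 35580 = -35629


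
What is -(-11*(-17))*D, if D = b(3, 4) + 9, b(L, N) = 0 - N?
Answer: -935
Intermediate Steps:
b(L, N) = -N
D = 5 (D = -1*4 + 9 = -4 + 9 = 5)
-(-11*(-17))*D = -(-11*(-17))*5 = -187*5 = -1*935 = -935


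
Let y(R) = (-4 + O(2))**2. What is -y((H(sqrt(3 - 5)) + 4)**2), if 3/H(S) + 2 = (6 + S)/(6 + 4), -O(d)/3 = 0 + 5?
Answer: -361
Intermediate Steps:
O(d) = -15 (O(d) = -3*(0 + 5) = -3*5 = -15)
H(S) = 3/(-7/5 + S/10) (H(S) = 3/(-2 + (6 + S)/(6 + 4)) = 3/(-2 + (6 + S)/10) = 3/(-2 + (6 + S)*(1/10)) = 3/(-2 + (3/5 + S/10)) = 3/(-7/5 + S/10))
y(R) = 361 (y(R) = (-4 - 15)**2 = (-19)**2 = 361)
-y((H(sqrt(3 - 5)) + 4)**2) = -1*361 = -361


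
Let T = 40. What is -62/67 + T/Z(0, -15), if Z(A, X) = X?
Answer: -722/201 ≈ -3.5920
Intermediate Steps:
-62/67 + T/Z(0, -15) = -62/67 + 40/(-15) = -62*1/67 + 40*(-1/15) = -62/67 - 8/3 = -722/201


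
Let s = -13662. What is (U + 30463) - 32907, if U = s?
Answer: -16106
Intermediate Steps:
U = -13662
(U + 30463) - 32907 = (-13662 + 30463) - 32907 = 16801 - 32907 = -16106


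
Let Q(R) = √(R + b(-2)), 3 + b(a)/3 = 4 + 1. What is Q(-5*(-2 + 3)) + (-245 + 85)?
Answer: -159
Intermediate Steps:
b(a) = 6 (b(a) = -9 + 3*(4 + 1) = -9 + 3*5 = -9 + 15 = 6)
Q(R) = √(6 + R) (Q(R) = √(R + 6) = √(6 + R))
Q(-5*(-2 + 3)) + (-245 + 85) = √(6 - 5*(-2 + 3)) + (-245 + 85) = √(6 - 5*1) - 160 = √(6 - 5) - 160 = √1 - 160 = 1 - 160 = -159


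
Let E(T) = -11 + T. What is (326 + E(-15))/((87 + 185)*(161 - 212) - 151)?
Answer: -300/14023 ≈ -0.021393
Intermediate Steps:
(326 + E(-15))/((87 + 185)*(161 - 212) - 151) = (326 + (-11 - 15))/((87 + 185)*(161 - 212) - 151) = (326 - 26)/(272*(-51) - 151) = 300/(-13872 - 151) = 300/(-14023) = 300*(-1/14023) = -300/14023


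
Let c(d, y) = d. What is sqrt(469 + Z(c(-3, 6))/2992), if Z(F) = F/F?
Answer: sqrt(262407563)/748 ≈ 21.656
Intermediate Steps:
Z(F) = 1
sqrt(469 + Z(c(-3, 6))/2992) = sqrt(469 + 1/2992) = sqrt(1403249/2992) = sqrt(262407563)/748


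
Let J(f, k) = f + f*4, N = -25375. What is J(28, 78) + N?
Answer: -25235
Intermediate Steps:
J(f, k) = 5*f (J(f, k) = f + 4*f = 5*f)
J(28, 78) + N = 5*28 - 25375 = 140 - 25375 = -25235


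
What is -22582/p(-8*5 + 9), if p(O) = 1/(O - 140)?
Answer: 3861522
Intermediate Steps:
p(O) = 1/(-140 + O)
-22582/p(-8*5 + 9) = -(-2958242 - 903280) = -22582/(1/(-140 + (-40 + 9))) = -22582/(1/(-140 - 31)) = -22582/(1/(-171)) = -22582/(-1/171) = -22582*(-171) = 3861522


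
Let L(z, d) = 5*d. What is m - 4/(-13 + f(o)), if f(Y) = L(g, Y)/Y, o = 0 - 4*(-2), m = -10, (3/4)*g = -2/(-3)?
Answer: -19/2 ≈ -9.5000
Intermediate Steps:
g = 8/9 (g = 4*(-2/(-3))/3 = 4*(-2*(-1/3))/3 = (4/3)*(2/3) = 8/9 ≈ 0.88889)
o = 8 (o = 0 + 8 = 8)
f(Y) = 5 (f(Y) = (5*Y)/Y = 5)
m - 4/(-13 + f(o)) = -10 - 4/(-13 + 5) = -10 - 4/(-8) = -10 - 1/8*(-4) = -10 + 1/2 = -19/2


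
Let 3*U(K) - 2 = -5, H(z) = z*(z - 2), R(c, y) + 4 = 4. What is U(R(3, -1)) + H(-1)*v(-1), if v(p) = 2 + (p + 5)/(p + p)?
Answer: -1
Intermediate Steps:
R(c, y) = 0 (R(c, y) = -4 + 4 = 0)
H(z) = z*(-2 + z)
v(p) = 2 + (5 + p)/(2*p) (v(p) = 2 + (5 + p)/((2*p)) = 2 + (5 + p)*(1/(2*p)) = 2 + (5 + p)/(2*p))
U(K) = -1 (U(K) = 2/3 + (1/3)*(-5) = 2/3 - 5/3 = -1)
U(R(3, -1)) + H(-1)*v(-1) = -1 + (-(-2 - 1))*((5/2)*(1 - 1)/(-1)) = -1 + (-1*(-3))*((5/2)*(-1)*0) = -1 + 3*0 = -1 + 0 = -1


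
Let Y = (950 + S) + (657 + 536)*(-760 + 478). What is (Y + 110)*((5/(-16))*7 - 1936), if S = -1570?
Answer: 1306090287/2 ≈ 6.5304e+8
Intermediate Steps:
Y = -337046 (Y = (950 - 1570) + (657 + 536)*(-760 + 478) = -620 + 1193*(-282) = -620 - 336426 = -337046)
(Y + 110)*((5/(-16))*7 - 1936) = (-337046 + 110)*((5/(-16))*7 - 1936) = -336936*(-1/16*5*7 - 1936) = -336936*(-5/16*7 - 1936) = -336936*(-35/16 - 1936) = -336936*(-31011/16) = 1306090287/2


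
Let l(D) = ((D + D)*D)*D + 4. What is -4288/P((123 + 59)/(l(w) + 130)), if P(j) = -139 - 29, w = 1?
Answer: 536/21 ≈ 25.524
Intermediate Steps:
l(D) = 4 + 2*D³ (l(D) = ((2*D)*D)*D + 4 = (2*D²)*D + 4 = 2*D³ + 4 = 4 + 2*D³)
P(j) = -168
-4288/P((123 + 59)/(l(w) + 130)) = -4288/(-168) = -4288*(-1/168) = 536/21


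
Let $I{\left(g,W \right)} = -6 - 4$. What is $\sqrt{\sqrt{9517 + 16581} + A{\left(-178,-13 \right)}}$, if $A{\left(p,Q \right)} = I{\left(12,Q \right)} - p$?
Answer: $\sqrt{168 + \sqrt{26098}} \approx 18.153$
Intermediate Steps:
$I{\left(g,W \right)} = -10$
$A{\left(p,Q \right)} = -10 - p$
$\sqrt{\sqrt{9517 + 16581} + A{\left(-178,-13 \right)}} = \sqrt{\sqrt{9517 + 16581} - -168} = \sqrt{\sqrt{26098} + \left(-10 + 178\right)} = \sqrt{\sqrt{26098} + 168} = \sqrt{168 + \sqrt{26098}}$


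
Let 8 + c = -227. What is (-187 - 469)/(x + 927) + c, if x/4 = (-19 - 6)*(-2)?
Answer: -265501/1127 ≈ -235.58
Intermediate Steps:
c = -235 (c = -8 - 227 = -235)
x = 200 (x = 4*((-19 - 6)*(-2)) = 4*(-25*(-2)) = 4*50 = 200)
(-187 - 469)/(x + 927) + c = (-187 - 469)/(200 + 927) - 235 = -656/1127 - 235 = -265501/1127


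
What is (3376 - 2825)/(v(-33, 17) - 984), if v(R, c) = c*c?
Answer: -551/695 ≈ -0.79281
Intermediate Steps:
v(R, c) = c²
(3376 - 2825)/(v(-33, 17) - 984) = (3376 - 2825)/(17² - 984) = 551/(289 - 984) = 551/(-695) = 551*(-1/695) = -551/695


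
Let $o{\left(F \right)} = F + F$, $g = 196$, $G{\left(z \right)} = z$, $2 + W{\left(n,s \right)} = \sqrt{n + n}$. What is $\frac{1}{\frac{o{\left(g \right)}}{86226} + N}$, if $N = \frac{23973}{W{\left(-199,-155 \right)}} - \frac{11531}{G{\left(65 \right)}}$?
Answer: $- \frac{37699034274840}{191046585605910581} + \frac{7578121211775 i \sqrt{398}}{191046585605910581} \approx -0.00019733 + 0.00079134 i$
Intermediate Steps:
$W{\left(n,s \right)} = -2 + \sqrt{2} \sqrt{n}$ ($W{\left(n,s \right)} = -2 + \sqrt{n + n} = -2 + \sqrt{2 n} = -2 + \sqrt{2} \sqrt{n}$)
$o{\left(F \right)} = 2 F$
$N = - \frac{887}{5} + \frac{23973}{-2 + i \sqrt{398}}$ ($N = \frac{23973}{-2 + \sqrt{2} \sqrt{-199}} - \frac{11531}{65} = \frac{23973}{-2 + \sqrt{2} i \sqrt{199}} - \frac{887}{5} = \frac{23973}{-2 + i \sqrt{398}} - \frac{887}{5} = - \frac{887}{5} + \frac{23973}{-2 + i \sqrt{398}} \approx -296.67 - 1189.7 i$)
$\frac{1}{\frac{o{\left(g \right)}}{86226} + N} = \frac{1}{\frac{2 \cdot 196}{86226} - \left(\frac{99384}{335} + \frac{7991 i \sqrt{398}}{134}\right)} = \frac{1}{392 \cdot \frac{1}{86226} - \left(\frac{99384}{335} + \frac{7991 i \sqrt{398}}{134}\right)} = \frac{1}{\frac{28}{6159} - \left(\frac{99384}{335} + \frac{7991 i \sqrt{398}}{134}\right)} = \frac{1}{- \frac{612096676}{2063265} - \frac{7991 i \sqrt{398}}{134}}$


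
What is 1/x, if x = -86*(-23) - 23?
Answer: 1/1955 ≈ 0.00051151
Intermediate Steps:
x = 1955 (x = 1978 - 23 = 1955)
1/x = 1/1955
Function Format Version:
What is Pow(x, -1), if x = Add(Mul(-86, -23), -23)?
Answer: Rational(1, 1955) ≈ 0.00051151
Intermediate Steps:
x = 1955 (x = Add(1978, -23) = 1955)
Pow(x, -1) = Pow(1955, -1) = Rational(1, 1955)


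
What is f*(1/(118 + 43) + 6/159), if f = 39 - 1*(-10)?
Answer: 2625/1219 ≈ 2.1534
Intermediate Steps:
f = 49 (f = 39 + 10 = 49)
f*(1/(118 + 43) + 6/159) = 49*(1/(118 + 43) + 6/159) = 49*(1/161 + 6*(1/159)) = 49*(1/161 + 2/53) = 49*(375/8533) = 2625/1219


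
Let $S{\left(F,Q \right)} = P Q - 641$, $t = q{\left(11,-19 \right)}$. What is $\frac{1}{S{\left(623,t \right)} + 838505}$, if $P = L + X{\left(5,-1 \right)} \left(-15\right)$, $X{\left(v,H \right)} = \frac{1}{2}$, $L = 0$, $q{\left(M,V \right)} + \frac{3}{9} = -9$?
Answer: $\frac{1}{837934} \approx 1.1934 \cdot 10^{-6}$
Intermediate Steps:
$q{\left(M,V \right)} = - \frac{28}{3}$ ($q{\left(M,V \right)} = - \frac{1}{3} - 9 = - \frac{28}{3}$)
$X{\left(v,H \right)} = \frac{1}{2}$
$t = - \frac{28}{3} \approx -9.3333$
$P = - \frac{15}{2}$ ($P = 0 + \frac{1}{2} \left(-15\right) = 0 - \frac{15}{2} = - \frac{15}{2} \approx -7.5$)
$S{\left(F,Q \right)} = -641 - \frac{15 Q}{2}$ ($S{\left(F,Q \right)} = - \frac{15 Q}{2} - 641 = -641 - \frac{15 Q}{2}$)
$\frac{1}{S{\left(623,t \right)} + 838505} = \frac{1}{\left(-641 - -70\right) + 838505} = \frac{1}{\left(-641 + 70\right) + 838505} = \frac{1}{-571 + 838505} = \frac{1}{837934}$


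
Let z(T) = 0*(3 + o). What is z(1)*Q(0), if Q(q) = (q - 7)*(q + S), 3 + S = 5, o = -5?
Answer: 0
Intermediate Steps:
z(T) = 0 (z(T) = 0*(3 - 5) = 0*(-2) = 0)
S = 2 (S = -3 + 5 = 2)
Q(q) = (-7 + q)*(2 + q) (Q(q) = (q - 7)*(q + 2) = (-7 + q)*(2 + q))
z(1)*Q(0) = 0*(-14 + 0**2 - 5*0) = 0*(-14 + 0 + 0) = 0*(-14) = 0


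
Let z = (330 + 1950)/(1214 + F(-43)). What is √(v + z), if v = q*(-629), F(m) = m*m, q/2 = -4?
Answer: 32*√5123378/1021 ≈ 70.942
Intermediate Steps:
q = -8 (q = 2*(-4) = -8)
F(m) = m²
z = 760/1021 (z = (330 + 1950)/(1214 + (-43)²) = 2280/(1214 + 1849) = 2280/3063 = 2280*(1/3063) = 760/1021 ≈ 0.74437)
v = 5032 (v = -8*(-629) = 5032)
√(v + z) = √(5032 + 760/1021) = √(5138432/1021) = 32*√5123378/1021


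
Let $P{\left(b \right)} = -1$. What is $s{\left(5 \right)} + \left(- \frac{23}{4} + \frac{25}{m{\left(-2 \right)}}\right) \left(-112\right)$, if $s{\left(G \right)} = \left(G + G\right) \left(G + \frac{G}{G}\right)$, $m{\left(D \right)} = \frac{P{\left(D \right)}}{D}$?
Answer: $-4896$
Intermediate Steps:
$m{\left(D \right)} = - \frac{1}{D}$
$s{\left(G \right)} = 2 G \left(1 + G\right)$ ($s{\left(G \right)} = 2 G \left(G + 1\right) = 2 G \left(1 + G\right)$)
$s{\left(5 \right)} + \left(- \frac{23}{4} + \frac{25}{m{\left(-2 \right)}}\right) \left(-112\right) = 2 \cdot 5 \left(1 + 5\right) + \left(- \frac{23}{4} + \frac{25}{\left(-1\right) \frac{1}{-2}}\right) \left(-112\right) = 2 \cdot 5 \cdot 6 + \left(\left(-23\right) \frac{1}{4} + \frac{25}{\left(-1\right) \left(- \frac{1}{2}\right)}\right) \left(-112\right) = 60 + \left(- \frac{23}{4} + 25 \frac{1}{\frac{1}{2}}\right) \left(-112\right) = 60 + \left(- \frac{23}{4} + 25 \cdot 2\right) \left(-112\right) = 60 + \left(- \frac{23}{4} + 50\right) \left(-112\right) = 60 + \frac{177}{4} \left(-112\right) = 60 - 4956 = -4896$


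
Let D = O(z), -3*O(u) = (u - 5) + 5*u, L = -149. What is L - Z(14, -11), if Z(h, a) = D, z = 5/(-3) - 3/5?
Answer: -776/5 ≈ -155.20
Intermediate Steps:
z = -34/15 (z = 5*(-1/3) - 3*1/5 = -5/3 - 3/5 = -34/15 ≈ -2.2667)
O(u) = 5/3 - 2*u (O(u) = -((u - 5) + 5*u)/3 = -((-5 + u) + 5*u)/3 = -(-5 + 6*u)/3 = 5/3 - 2*u)
D = 31/5 (D = 5/3 - 2*(-34/15) = 5/3 + 68/15 = 31/5 ≈ 6.2000)
Z(h, a) = 31/5
L - Z(14, -11) = -149 - 1*31/5 = -149 - 31/5 = -776/5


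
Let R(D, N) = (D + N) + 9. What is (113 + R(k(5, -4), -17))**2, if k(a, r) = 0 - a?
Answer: 10000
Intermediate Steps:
k(a, r) = -a
R(D, N) = 9 + D + N
(113 + R(k(5, -4), -17))**2 = (113 + (9 - 1*5 - 17))**2 = (113 + (9 - 5 - 17))**2 = (113 - 13)**2 = 100**2 = 10000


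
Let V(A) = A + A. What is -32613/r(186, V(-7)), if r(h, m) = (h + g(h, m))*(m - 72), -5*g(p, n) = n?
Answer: 163065/81184 ≈ 2.0086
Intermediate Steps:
g(p, n) = -n/5
V(A) = 2*A
r(h, m) = (-72 + m)*(h - m/5) (r(h, m) = (h - m/5)*(m - 72) = (h - m/5)*(-72 + m) = (-72 + m)*(h - m/5))
-32613/r(186, V(-7)) = -32613/(-72*186 - (2*(-7))²/5 + 72*(2*(-7))/5 + 186*(2*(-7))) = -32613/(-13392 - ⅕*(-14)² + (72/5)*(-14) + 186*(-14)) = -32613/(-13392 - ⅕*196 - 1008/5 - 2604) = -32613/(-13392 - 196/5 - 1008/5 - 2604) = -32613/(-81184/5) = -32613*(-5/81184) = 163065/81184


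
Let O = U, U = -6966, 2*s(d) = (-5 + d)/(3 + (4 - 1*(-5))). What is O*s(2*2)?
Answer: 1161/4 ≈ 290.25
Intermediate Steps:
s(d) = -5/24 + d/24 (s(d) = ((-5 + d)/(3 + (4 - 1*(-5))))/2 = ((-5 + d)/(3 + (4 + 5)))/2 = ((-5 + d)/(3 + 9))/2 = ((-5 + d)/12)/2 = ((-5 + d)*(1/12))/2 = (-5/12 + d/12)/2 = -5/24 + d/24)
O = -6966
O*s(2*2) = -6966*(-5/24 + (2*2)/24) = -6966*(-5/24 + (1/24)*4) = -6966*(-5/24 + ⅙) = -6966*(-1/24) = 1161/4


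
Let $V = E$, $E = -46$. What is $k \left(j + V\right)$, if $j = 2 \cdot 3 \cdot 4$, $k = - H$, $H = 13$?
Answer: $286$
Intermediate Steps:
$k = -13$ ($k = \left(-1\right) 13 = -13$)
$V = -46$
$j = 24$ ($j = 6 \cdot 4 = 24$)
$k \left(j + V\right) = - 13 \left(24 - 46\right) = \left(-13\right) \left(-22\right) = 286$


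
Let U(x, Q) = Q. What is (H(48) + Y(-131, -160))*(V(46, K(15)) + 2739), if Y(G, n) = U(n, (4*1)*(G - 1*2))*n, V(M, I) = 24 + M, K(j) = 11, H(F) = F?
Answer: 239236912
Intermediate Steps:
Y(G, n) = n*(-8 + 4*G) (Y(G, n) = ((4*1)*(G - 1*2))*n = (4*(G - 2))*n = (4*(-2 + G))*n = (-8 + 4*G)*n = n*(-8 + 4*G))
(H(48) + Y(-131, -160))*(V(46, K(15)) + 2739) = (48 + 4*(-160)*(-2 - 131))*((24 + 46) + 2739) = (48 + 4*(-160)*(-133))*(70 + 2739) = (48 + 85120)*2809 = 85168*2809 = 239236912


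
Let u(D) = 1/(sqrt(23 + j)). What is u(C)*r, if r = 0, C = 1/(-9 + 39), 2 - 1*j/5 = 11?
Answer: 0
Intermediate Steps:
j = -45 (j = 10 - 5*11 = 10 - 55 = -45)
C = 1/30 ≈ 0.033333
u(D) = -I*sqrt(22)/22 (u(D) = 1/(sqrt(23 - 45)) = 1/(sqrt(-22)) = 1/(I*sqrt(22)) = -I*sqrt(22)/22)
u(C)*r = -I*sqrt(22)/22*0 = 0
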